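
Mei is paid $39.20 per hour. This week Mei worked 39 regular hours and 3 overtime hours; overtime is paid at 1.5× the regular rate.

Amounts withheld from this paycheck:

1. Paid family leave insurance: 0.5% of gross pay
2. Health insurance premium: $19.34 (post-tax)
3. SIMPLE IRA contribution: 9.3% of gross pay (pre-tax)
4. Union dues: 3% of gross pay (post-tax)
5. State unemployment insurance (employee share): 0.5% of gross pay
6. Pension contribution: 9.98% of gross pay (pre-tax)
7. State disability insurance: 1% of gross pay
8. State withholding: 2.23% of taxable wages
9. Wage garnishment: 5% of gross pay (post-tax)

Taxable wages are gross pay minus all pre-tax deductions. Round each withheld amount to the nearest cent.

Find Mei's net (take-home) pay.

$1,155.88

Regular pay: 39 × $39.20 = $1,528.80
Overtime pay: 3 × $39.20 × 1.5 = $176.40
Gross pay = $1,528.80 + $176.40 = $1,705.20
SIMPLE IRA contribution: $1,705.20 × 0.093 = $158.58
Pension contribution: $1,705.20 × 0.0998 = $170.18
Pre-tax total = $158.58 + $170.18 = $328.76
Taxable wages = $1,705.20 − $328.76 = $1,376.44
State withholding: $1,376.44 × 0.0223 = $30.69
State unemployment insurance (employee share): $1,705.20 × 0.005 = $8.53
State disability insurance: $1,705.20 × 0.01 = $17.05
Paid family leave insurance: $1,705.20 × 0.005 = $8.53
Health insurance premium: $19.34
Wage garnishment: $1,705.20 × 0.05 = $85.26
Union dues: $1,705.20 × 0.03 = $51.16
Total deductions = $158.58 + $170.18 + $30.69 + $8.53 + $17.05 + $8.53 + $19.34 + $85.26 + $51.16 = $549.32
Net pay = $1,705.20 − $549.32 = $1,155.88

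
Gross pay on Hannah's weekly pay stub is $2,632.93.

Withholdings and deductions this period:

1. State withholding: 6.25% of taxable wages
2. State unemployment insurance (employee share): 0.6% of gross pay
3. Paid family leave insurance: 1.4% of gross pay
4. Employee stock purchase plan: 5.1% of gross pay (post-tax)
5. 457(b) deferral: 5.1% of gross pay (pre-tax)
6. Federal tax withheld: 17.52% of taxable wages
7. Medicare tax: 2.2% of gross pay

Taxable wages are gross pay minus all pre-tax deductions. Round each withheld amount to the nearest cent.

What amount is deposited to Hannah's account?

$1,659.86

457(b) deferral: $2,632.93 × 0.051 = $134.28
Taxable wages = $2,632.93 − $134.28 = $2,498.65
Federal tax withheld: $2,498.65 × 0.1752 = $437.76
State withholding: $2,498.65 × 0.0625 = $156.17
Medicare tax: $2,632.93 × 0.022 = $57.92
State unemployment insurance (employee share): $2,632.93 × 0.006 = $15.80
Paid family leave insurance: $2,632.93 × 0.014 = $36.86
Employee stock purchase plan: $2,632.93 × 0.051 = $134.28
Total deductions = $134.28 + $437.76 + $156.17 + $57.92 + $15.80 + $36.86 + $134.28 = $973.07
Net pay = $2,632.93 − $973.07 = $1,659.86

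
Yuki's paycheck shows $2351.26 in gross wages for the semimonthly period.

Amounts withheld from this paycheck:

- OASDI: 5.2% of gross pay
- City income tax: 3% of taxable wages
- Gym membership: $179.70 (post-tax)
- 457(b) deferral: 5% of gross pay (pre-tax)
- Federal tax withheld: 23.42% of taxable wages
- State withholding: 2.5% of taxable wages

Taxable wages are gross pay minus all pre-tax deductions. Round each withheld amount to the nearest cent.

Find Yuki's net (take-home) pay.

457(b) deferral: $2351.26 × 0.05 = $117.56
Taxable wages = $2351.26 − $117.56 = $2233.70
City income tax: $2233.70 × 0.03 = $67.01
Federal tax withheld: $2233.70 × 0.2342 = $523.13
State withholding: $2233.70 × 0.025 = $55.84
OASDI: $2351.26 × 0.052 = $122.27
Gym membership: $179.70
Total deductions = $117.56 + $67.01 + $523.13 + $55.84 + $122.27 + $179.70 = $1065.51
Net pay = $2351.26 − $1065.51 = $1285.75

$1285.75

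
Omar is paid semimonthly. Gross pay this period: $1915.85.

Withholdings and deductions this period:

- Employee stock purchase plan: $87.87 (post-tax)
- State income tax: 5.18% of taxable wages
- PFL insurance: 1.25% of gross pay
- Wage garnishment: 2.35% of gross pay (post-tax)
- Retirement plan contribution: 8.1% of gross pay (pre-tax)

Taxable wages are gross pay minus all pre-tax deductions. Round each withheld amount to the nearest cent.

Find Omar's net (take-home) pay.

$1512.63

Retirement plan contribution: $1915.85 × 0.081 = $155.18
Taxable wages = $1915.85 − $155.18 = $1760.67
State income tax: $1760.67 × 0.0518 = $91.20
PFL insurance: $1915.85 × 0.0125 = $23.95
Wage garnishment: $1915.85 × 0.0235 = $45.02
Employee stock purchase plan: $87.87
Total deductions = $155.18 + $91.20 + $23.95 + $45.02 + $87.87 = $403.22
Net pay = $1915.85 − $403.22 = $1512.63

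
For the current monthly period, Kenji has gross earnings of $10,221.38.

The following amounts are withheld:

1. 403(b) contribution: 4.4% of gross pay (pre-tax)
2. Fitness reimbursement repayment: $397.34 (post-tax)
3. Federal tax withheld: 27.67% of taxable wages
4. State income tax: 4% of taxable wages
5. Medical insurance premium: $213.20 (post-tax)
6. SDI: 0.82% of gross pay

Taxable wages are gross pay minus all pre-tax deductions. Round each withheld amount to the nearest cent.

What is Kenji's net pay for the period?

$5,982.60

403(b) contribution: $10,221.38 × 0.044 = $449.74
Taxable wages = $10,221.38 − $449.74 = $9,771.64
Federal tax withheld: $9,771.64 × 0.2767 = $2,703.81
State income tax: $9,771.64 × 0.04 = $390.87
SDI: $10,221.38 × 0.0082 = $83.82
Medical insurance premium: $213.20
Fitness reimbursement repayment: $397.34
Total deductions = $449.74 + $2,703.81 + $390.87 + $83.82 + $213.20 + $397.34 = $4,238.78
Net pay = $10,221.38 − $4,238.78 = $5,982.60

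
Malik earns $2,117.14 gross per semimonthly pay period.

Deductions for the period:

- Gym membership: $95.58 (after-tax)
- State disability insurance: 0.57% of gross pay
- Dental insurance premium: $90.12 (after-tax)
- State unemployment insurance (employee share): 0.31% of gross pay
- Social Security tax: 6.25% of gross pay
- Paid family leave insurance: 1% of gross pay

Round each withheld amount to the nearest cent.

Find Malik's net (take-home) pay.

$1,759.32

Social Security tax: $2,117.14 × 0.0625 = $132.32
State disability insurance: $2,117.14 × 0.0057 = $12.07
State unemployment insurance (employee share): $2,117.14 × 0.0031 = $6.56
Paid family leave insurance: $2,117.14 × 0.01 = $21.17
Gym membership: $95.58
Dental insurance premium: $90.12
Total deductions = $132.32 + $12.07 + $6.56 + $21.17 + $95.58 + $90.12 = $357.82
Net pay = $2,117.14 − $357.82 = $1,759.32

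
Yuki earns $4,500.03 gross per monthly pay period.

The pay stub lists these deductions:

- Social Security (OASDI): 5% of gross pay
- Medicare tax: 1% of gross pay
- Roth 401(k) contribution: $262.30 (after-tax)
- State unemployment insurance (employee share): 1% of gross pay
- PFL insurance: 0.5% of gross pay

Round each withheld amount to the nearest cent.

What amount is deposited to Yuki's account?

Social Security (OASDI): $4,500.03 × 0.05 = $225.00
PFL insurance: $4,500.03 × 0.005 = $22.50
State unemployment insurance (employee share): $4,500.03 × 0.01 = $45.00
Medicare tax: $4,500.03 × 0.01 = $45.00
Roth 401(k) contribution: $262.30
Total deductions = $225.00 + $22.50 + $45.00 + $45.00 + $262.30 = $599.80
Net pay = $4,500.03 − $599.80 = $3,900.23

$3,900.23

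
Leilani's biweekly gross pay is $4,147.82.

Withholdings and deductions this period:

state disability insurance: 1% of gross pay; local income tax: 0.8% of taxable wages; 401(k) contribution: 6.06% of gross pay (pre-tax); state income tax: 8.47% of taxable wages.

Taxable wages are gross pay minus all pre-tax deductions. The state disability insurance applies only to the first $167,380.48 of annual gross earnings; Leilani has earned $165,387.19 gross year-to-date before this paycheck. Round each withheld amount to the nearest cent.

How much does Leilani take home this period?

$3,515.33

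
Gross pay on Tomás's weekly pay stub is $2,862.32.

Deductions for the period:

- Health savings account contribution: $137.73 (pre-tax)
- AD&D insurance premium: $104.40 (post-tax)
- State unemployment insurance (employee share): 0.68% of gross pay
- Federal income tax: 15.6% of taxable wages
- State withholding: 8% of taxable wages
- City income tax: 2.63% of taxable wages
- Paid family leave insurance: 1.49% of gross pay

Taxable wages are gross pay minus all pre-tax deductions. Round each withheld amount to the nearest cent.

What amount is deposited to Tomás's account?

Health savings account contribution: $137.73
Taxable wages = $2,862.32 − $137.73 = $2,724.59
Federal income tax: $2,724.59 × 0.156 = $425.04
State withholding: $2,724.59 × 0.08 = $217.97
City income tax: $2,724.59 × 0.0263 = $71.66
Paid family leave insurance: $2,862.32 × 0.0149 = $42.65
State unemployment insurance (employee share): $2,862.32 × 0.0068 = $19.46
AD&D insurance premium: $104.40
Total deductions = $137.73 + $425.04 + $217.97 + $71.66 + $42.65 + $19.46 + $104.40 = $1,018.91
Net pay = $2,862.32 − $1,018.91 = $1,843.41

$1,843.41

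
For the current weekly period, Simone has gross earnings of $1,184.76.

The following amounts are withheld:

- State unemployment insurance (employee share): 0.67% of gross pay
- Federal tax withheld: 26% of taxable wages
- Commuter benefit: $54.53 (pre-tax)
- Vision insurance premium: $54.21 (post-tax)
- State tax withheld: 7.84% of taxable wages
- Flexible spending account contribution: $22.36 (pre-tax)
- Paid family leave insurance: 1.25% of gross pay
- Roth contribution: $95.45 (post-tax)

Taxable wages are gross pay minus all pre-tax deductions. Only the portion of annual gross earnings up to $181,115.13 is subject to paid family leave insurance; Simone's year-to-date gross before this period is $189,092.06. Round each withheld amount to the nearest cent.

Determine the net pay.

$575.36

Flexible spending account contribution: $22.36
Commuter benefit: $54.53
Pre-tax total = $22.36 + $54.53 = $76.89
Taxable wages = $1,184.76 − $76.89 = $1,107.87
State tax withheld: $1,107.87 × 0.0784 = $86.86
Federal tax withheld: $1,107.87 × 0.26 = $288.05
Paid family leave insurance: annual cap $181,115.13 already reached (YTD $189,092.06), so $0.00
State unemployment insurance (employee share): $1,184.76 × 0.0067 = $7.94
Roth contribution: $95.45
Vision insurance premium: $54.21
Total deductions = $22.36 + $54.53 + $86.86 + $288.05 + $0.00 + $7.94 + $95.45 + $54.21 = $609.40
Net pay = $1,184.76 − $609.40 = $575.36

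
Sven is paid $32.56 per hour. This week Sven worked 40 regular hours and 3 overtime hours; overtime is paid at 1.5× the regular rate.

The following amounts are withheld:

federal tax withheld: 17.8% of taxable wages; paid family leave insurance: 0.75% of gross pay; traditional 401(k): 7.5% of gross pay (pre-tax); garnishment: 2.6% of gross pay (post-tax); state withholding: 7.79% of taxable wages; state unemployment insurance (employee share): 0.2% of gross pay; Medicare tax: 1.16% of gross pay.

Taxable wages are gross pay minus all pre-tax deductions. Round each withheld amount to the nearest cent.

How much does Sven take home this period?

$929.03

Regular pay: 40 × $32.56 = $1,302.40
Overtime pay: 3 × $32.56 × 1.5 = $146.52
Gross pay = $1,302.40 + $146.52 = $1,448.92
Traditional 401(k): $1,448.92 × 0.075 = $108.67
Taxable wages = $1,448.92 − $108.67 = $1,340.25
Federal tax withheld: $1,340.25 × 0.178 = $238.56
State withholding: $1,340.25 × 0.0779 = $104.41
Paid family leave insurance: $1,448.92 × 0.0075 = $10.87
Medicare tax: $1,448.92 × 0.0116 = $16.81
State unemployment insurance (employee share): $1,448.92 × 0.002 = $2.90
Garnishment: $1,448.92 × 0.026 = $37.67
Total deductions = $108.67 + $238.56 + $104.41 + $10.87 + $16.81 + $2.90 + $37.67 = $519.89
Net pay = $1,448.92 − $519.89 = $929.03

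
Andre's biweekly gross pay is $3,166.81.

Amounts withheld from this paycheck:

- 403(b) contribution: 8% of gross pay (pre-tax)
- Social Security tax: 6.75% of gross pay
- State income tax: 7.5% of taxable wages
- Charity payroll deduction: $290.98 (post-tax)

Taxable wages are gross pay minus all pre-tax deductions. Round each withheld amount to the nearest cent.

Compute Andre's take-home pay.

$2,190.22

403(b) contribution: $3,166.81 × 0.08 = $253.34
Taxable wages = $3,166.81 − $253.34 = $2,913.47
State income tax: $2,913.47 × 0.075 = $218.51
Social Security tax: $3,166.81 × 0.0675 = $213.76
Charity payroll deduction: $290.98
Total deductions = $253.34 + $218.51 + $213.76 + $290.98 = $976.59
Net pay = $3,166.81 − $976.59 = $2,190.22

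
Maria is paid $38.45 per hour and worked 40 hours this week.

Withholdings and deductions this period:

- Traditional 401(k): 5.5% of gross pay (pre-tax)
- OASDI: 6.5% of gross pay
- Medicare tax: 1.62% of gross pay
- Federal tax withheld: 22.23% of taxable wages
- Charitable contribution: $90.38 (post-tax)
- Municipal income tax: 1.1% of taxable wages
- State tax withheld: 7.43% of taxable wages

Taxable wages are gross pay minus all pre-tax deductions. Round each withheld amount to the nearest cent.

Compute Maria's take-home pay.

$791.07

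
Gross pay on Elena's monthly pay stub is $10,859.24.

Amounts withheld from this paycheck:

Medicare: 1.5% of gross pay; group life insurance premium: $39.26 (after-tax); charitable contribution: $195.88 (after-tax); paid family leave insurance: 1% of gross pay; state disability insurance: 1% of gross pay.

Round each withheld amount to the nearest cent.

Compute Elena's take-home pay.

Paid family leave insurance: $10,859.24 × 0.01 = $108.59
State disability insurance: $10,859.24 × 0.01 = $108.59
Medicare: $10,859.24 × 0.015 = $162.89
Charitable contribution: $195.88
Group life insurance premium: $39.26
Total deductions = $108.59 + $108.59 + $162.89 + $195.88 + $39.26 = $615.21
Net pay = $10,859.24 − $615.21 = $10,244.03

$10,244.03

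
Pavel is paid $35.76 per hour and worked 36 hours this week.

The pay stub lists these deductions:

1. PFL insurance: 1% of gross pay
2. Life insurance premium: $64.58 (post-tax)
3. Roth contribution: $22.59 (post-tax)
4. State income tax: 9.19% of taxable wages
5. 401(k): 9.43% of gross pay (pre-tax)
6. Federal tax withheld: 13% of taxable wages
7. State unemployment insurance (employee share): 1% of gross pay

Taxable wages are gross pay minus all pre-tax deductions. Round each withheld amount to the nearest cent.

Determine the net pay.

Gross pay: 36 × $35.76 = $1,287.36
401(k): $1,287.36 × 0.0943 = $121.40
Taxable wages = $1,287.36 − $121.40 = $1,165.96
Federal tax withheld: $1,165.96 × 0.13 = $151.57
State income tax: $1,165.96 × 0.0919 = $107.15
State unemployment insurance (employee share): $1,287.36 × 0.01 = $12.87
PFL insurance: $1,287.36 × 0.01 = $12.87
Roth contribution: $22.59
Life insurance premium: $64.58
Total deductions = $121.40 + $151.57 + $107.15 + $12.87 + $12.87 + $22.59 + $64.58 = $493.03
Net pay = $1,287.36 − $493.03 = $794.33

$794.33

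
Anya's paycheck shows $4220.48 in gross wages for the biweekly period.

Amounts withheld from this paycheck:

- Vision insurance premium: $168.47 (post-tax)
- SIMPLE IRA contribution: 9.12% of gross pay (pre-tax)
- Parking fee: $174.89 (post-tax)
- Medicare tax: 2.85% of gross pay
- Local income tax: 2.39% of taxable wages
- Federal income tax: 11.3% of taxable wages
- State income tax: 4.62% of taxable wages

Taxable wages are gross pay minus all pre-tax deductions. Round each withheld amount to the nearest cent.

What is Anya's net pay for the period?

$2669.64

SIMPLE IRA contribution: $4220.48 × 0.0912 = $384.91
Taxable wages = $4220.48 − $384.91 = $3835.57
Federal income tax: $3835.57 × 0.113 = $433.42
Local income tax: $3835.57 × 0.0239 = $91.67
State income tax: $3835.57 × 0.0462 = $177.20
Medicare tax: $4220.48 × 0.0285 = $120.28
Parking fee: $174.89
Vision insurance premium: $168.47
Total deductions = $384.91 + $433.42 + $91.67 + $177.20 + $120.28 + $174.89 + $168.47 = $1550.84
Net pay = $4220.48 − $1550.84 = $2669.64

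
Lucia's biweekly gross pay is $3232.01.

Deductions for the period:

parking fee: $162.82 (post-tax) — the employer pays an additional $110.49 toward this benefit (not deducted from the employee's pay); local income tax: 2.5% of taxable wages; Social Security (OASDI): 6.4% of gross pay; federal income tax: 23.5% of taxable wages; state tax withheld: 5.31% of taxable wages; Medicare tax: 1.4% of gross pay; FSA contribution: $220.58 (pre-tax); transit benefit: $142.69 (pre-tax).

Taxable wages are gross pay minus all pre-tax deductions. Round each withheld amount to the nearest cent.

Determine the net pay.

FSA contribution: $220.58
Transit benefit: $142.69
Pre-tax total = $220.58 + $142.69 = $363.27
Taxable wages = $3232.01 − $363.27 = $2868.74
State tax withheld: $2868.74 × 0.0531 = $152.33
Federal income tax: $2868.74 × 0.235 = $674.15
Local income tax: $2868.74 × 0.025 = $71.72
Medicare tax: $3232.01 × 0.014 = $45.25
Social Security (OASDI): $3232.01 × 0.064 = $206.85
Parking fee: $162.82
(Employer's $110.49 toward parking fee is not withheld from the employee.)
Total deductions = $220.58 + $142.69 + $152.33 + $674.15 + $71.72 + $45.25 + $206.85 + $162.82 = $1676.39
Net pay = $3232.01 − $1676.39 = $1555.62

$1555.62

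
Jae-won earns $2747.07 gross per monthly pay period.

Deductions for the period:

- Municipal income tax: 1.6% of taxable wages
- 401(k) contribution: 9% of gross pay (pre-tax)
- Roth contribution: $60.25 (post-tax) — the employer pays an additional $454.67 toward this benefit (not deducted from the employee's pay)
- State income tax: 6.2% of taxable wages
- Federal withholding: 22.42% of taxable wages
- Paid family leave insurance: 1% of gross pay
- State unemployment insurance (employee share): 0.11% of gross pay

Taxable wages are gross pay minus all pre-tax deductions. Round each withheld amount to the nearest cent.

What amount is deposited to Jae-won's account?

401(k) contribution: $2747.07 × 0.09 = $247.24
Taxable wages = $2747.07 − $247.24 = $2499.83
Municipal income tax: $2499.83 × 0.016 = $40.00
Federal withholding: $2499.83 × 0.2242 = $560.46
State income tax: $2499.83 × 0.062 = $154.99
State unemployment insurance (employee share): $2747.07 × 0.0011 = $3.02
Paid family leave insurance: $2747.07 × 0.01 = $27.47
Roth contribution: $60.25
(Employer's $454.67 toward Roth contribution is not withheld from the employee.)
Total deductions = $247.24 + $40.00 + $560.46 + $154.99 + $3.02 + $27.47 + $60.25 = $1093.43
Net pay = $2747.07 − $1093.43 = $1653.64

$1653.64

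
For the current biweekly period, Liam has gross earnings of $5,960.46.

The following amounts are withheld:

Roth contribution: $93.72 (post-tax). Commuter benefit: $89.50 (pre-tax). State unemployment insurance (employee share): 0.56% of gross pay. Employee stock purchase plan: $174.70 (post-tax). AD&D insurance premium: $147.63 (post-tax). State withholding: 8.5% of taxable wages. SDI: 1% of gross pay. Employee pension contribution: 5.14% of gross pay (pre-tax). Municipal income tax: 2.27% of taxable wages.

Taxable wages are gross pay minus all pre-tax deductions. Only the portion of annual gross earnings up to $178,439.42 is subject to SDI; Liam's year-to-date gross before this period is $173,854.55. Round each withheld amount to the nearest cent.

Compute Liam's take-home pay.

$4,470.00

Employee pension contribution: $5,960.46 × 0.0514 = $306.37
Commuter benefit: $89.50
Pre-tax total = $306.37 + $89.50 = $395.87
Taxable wages = $5,960.46 − $395.87 = $5,564.59
State withholding: $5,564.59 × 0.085 = $472.99
Municipal income tax: $5,564.59 × 0.0227 = $126.32
State unemployment insurance (employee share): $5,960.46 × 0.0056 = $33.38
SDI: only $178,439.42 − $173,854.55 = $4,584.87 of this check is subject → $4,584.87 × 0.01 = $45.85
Roth contribution: $93.72
Employee stock purchase plan: $174.70
AD&D insurance premium: $147.63
Total deductions = $306.37 + $89.50 + $472.99 + $126.32 + $33.38 + $45.85 + $93.72 + $174.70 + $147.63 = $1,490.46
Net pay = $5,960.46 − $1,490.46 = $4,470.00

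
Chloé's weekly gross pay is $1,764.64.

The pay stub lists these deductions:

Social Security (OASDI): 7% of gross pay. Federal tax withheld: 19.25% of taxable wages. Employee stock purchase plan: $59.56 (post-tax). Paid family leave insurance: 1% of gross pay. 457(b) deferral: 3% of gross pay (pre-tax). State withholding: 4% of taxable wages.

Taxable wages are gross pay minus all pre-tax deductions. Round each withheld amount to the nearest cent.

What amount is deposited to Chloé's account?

$1,113.00

457(b) deferral: $1,764.64 × 0.03 = $52.94
Taxable wages = $1,764.64 − $52.94 = $1,711.70
Federal tax withheld: $1,711.70 × 0.1925 = $329.50
State withholding: $1,711.70 × 0.04 = $68.47
Paid family leave insurance: $1,764.64 × 0.01 = $17.65
Social Security (OASDI): $1,764.64 × 0.07 = $123.52
Employee stock purchase plan: $59.56
Total deductions = $52.94 + $329.50 + $68.47 + $17.65 + $123.52 + $59.56 = $651.64
Net pay = $1,764.64 − $651.64 = $1,113.00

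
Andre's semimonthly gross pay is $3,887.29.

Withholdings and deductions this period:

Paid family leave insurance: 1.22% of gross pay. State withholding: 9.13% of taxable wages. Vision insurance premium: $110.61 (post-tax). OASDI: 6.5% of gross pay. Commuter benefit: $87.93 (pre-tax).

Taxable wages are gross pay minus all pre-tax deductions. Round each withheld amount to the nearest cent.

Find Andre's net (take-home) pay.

$3,041.78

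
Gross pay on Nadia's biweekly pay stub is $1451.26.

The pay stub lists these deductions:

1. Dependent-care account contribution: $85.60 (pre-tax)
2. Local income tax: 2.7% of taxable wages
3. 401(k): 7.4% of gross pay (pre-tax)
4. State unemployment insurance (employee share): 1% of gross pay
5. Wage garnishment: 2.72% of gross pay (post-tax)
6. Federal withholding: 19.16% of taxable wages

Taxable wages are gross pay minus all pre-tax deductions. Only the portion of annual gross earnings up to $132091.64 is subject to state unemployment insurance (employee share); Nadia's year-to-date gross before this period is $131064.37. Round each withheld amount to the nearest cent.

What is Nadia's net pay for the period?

$933.48

Dependent-care account contribution: $85.60
401(k): $1451.26 × 0.074 = $107.39
Pre-tax total = $85.60 + $107.39 = $192.99
Taxable wages = $1451.26 − $192.99 = $1258.27
Local income tax: $1258.27 × 0.027 = $33.97
Federal withholding: $1258.27 × 0.1916 = $241.08
State unemployment insurance (employee share): only $132091.64 − $131064.37 = $1027.27 of this check is subject → $1027.27 × 0.01 = $10.27
Wage garnishment: $1451.26 × 0.0272 = $39.47
Total deductions = $85.60 + $107.39 + $33.97 + $241.08 + $10.27 + $39.47 = $517.78
Net pay = $1451.26 − $517.78 = $933.48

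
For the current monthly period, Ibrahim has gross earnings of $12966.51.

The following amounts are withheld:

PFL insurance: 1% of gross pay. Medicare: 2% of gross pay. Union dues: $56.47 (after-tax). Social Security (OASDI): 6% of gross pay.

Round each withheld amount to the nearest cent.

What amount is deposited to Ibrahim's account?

$11743.05

PFL insurance: $12966.51 × 0.01 = $129.67
Medicare: $12966.51 × 0.02 = $259.33
Social Security (OASDI): $12966.51 × 0.06 = $777.99
Union dues: $56.47
Total deductions = $129.67 + $259.33 + $777.99 + $56.47 = $1223.46
Net pay = $12966.51 − $1223.46 = $11743.05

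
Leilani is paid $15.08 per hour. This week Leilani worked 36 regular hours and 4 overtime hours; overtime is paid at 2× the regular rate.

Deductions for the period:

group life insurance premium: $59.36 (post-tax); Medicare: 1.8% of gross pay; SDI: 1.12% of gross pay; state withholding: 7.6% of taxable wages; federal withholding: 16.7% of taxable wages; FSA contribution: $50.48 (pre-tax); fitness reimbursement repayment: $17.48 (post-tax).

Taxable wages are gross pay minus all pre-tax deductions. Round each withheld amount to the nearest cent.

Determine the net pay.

Regular pay: 36 × $15.08 = $542.88
Overtime pay: 4 × $15.08 × 2 = $120.64
Gross pay = $542.88 + $120.64 = $663.52
FSA contribution: $50.48
Taxable wages = $663.52 − $50.48 = $613.04
Federal withholding: $613.04 × 0.167 = $102.38
State withholding: $613.04 × 0.076 = $46.59
SDI: $663.52 × 0.0112 = $7.43
Medicare: $663.52 × 0.018 = $11.94
Fitness reimbursement repayment: $17.48
Group life insurance premium: $59.36
Total deductions = $50.48 + $102.38 + $46.59 + $7.43 + $11.94 + $17.48 + $59.36 = $295.66
Net pay = $663.52 − $295.66 = $367.86

$367.86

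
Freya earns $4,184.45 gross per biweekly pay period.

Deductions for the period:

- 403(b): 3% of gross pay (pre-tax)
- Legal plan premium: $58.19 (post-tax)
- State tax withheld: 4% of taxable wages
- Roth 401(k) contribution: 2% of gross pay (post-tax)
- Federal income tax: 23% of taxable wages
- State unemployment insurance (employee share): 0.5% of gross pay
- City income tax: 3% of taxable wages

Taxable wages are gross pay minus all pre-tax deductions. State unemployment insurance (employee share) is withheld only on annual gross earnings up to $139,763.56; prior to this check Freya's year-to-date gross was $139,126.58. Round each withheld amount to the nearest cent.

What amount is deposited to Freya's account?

403(b): $4,184.45 × 0.03 = $125.53
Taxable wages = $4,184.45 − $125.53 = $4,058.92
Federal income tax: $4,058.92 × 0.23 = $933.55
State tax withheld: $4,058.92 × 0.04 = $162.36
City income tax: $4,058.92 × 0.03 = $121.77
State unemployment insurance (employee share): only $139,763.56 − $139,126.58 = $636.98 of this check is subject → $636.98 × 0.005 = $3.18
Roth 401(k) contribution: $4,184.45 × 0.02 = $83.69
Legal plan premium: $58.19
Total deductions = $125.53 + $933.55 + $162.36 + $121.77 + $3.18 + $83.69 + $58.19 = $1,488.27
Net pay = $4,184.45 − $1,488.27 = $2,696.18

$2,696.18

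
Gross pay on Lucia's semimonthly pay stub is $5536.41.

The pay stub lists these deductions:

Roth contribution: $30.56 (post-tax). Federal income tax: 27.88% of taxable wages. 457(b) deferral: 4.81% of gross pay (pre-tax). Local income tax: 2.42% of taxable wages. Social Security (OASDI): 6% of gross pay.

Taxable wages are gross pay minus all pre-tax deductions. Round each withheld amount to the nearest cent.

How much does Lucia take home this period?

$3310.52

457(b) deferral: $5536.41 × 0.0481 = $266.30
Taxable wages = $5536.41 − $266.30 = $5270.11
Local income tax: $5270.11 × 0.0242 = $127.54
Federal income tax: $5270.11 × 0.2788 = $1469.31
Social Security (OASDI): $5536.41 × 0.06 = $332.18
Roth contribution: $30.56
Total deductions = $266.30 + $127.54 + $1469.31 + $332.18 + $30.56 = $2225.89
Net pay = $5536.41 − $2225.89 = $3310.52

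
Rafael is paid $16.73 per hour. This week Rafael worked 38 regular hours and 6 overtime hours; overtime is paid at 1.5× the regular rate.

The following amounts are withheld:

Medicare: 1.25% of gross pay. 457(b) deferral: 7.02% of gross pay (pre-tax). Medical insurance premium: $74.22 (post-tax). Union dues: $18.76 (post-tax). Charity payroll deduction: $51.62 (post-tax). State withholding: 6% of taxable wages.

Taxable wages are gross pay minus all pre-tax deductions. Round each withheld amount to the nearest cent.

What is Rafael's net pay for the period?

$532.81

Regular pay: 38 × $16.73 = $635.74
Overtime pay: 6 × $16.73 × 1.5 = $150.57
Gross pay = $635.74 + $150.57 = $786.31
457(b) deferral: $786.31 × 0.0702 = $55.20
Taxable wages = $786.31 − $55.20 = $731.11
State withholding: $731.11 × 0.06 = $43.87
Medicare: $786.31 × 0.0125 = $9.83
Union dues: $18.76
Medical insurance premium: $74.22
Charity payroll deduction: $51.62
Total deductions = $55.20 + $43.87 + $9.83 + $18.76 + $74.22 + $51.62 = $253.50
Net pay = $786.31 − $253.50 = $532.81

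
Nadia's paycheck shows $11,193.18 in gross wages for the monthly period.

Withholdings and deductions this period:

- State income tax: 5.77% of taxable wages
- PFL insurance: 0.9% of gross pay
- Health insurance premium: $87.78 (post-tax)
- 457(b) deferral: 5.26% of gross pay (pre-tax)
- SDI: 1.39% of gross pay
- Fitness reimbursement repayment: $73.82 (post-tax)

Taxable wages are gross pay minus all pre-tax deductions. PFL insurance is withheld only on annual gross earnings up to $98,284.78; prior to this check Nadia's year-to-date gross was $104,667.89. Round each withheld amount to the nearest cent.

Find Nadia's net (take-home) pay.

457(b) deferral: $11,193.18 × 0.0526 = $588.76
Taxable wages = $11,193.18 − $588.76 = $10,604.42
State income tax: $10,604.42 × 0.0577 = $611.88
SDI: $11,193.18 × 0.0139 = $155.59
PFL insurance: annual cap $98,284.78 already reached (YTD $104,667.89), so $0.00
Health insurance premium: $87.78
Fitness reimbursement repayment: $73.82
Total deductions = $588.76 + $611.88 + $155.59 + $0.00 + $87.78 + $73.82 = $1,517.83
Net pay = $11,193.18 − $1,517.83 = $9,675.35

$9,675.35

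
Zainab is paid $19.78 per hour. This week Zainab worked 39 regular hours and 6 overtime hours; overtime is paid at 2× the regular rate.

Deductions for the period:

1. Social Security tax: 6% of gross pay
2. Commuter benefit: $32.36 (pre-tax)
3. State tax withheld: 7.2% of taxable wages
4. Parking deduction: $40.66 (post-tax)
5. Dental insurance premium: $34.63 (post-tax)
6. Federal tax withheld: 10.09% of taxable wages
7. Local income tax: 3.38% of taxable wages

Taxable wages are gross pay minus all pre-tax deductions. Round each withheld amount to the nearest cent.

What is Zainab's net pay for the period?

$638.78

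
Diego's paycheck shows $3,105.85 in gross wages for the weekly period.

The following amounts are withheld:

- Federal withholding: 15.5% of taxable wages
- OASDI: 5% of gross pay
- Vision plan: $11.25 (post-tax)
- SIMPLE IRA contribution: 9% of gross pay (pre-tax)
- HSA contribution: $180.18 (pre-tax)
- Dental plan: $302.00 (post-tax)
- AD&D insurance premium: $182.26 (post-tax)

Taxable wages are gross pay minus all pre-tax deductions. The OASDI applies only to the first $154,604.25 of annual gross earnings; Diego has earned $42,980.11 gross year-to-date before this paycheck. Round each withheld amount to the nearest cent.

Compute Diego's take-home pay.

$1,585.19

SIMPLE IRA contribution: $3,105.85 × 0.09 = $279.53
HSA contribution: $180.18
Pre-tax total = $279.53 + $180.18 = $459.71
Taxable wages = $3,105.85 − $459.71 = $2,646.14
Federal withholding: $2,646.14 × 0.155 = $410.15
OASDI: cap not yet reached, full $3,105.85 is subject → $3,105.85 × 0.05 = $155.29
Vision plan: $11.25
Dental plan: $302.00
AD&D insurance premium: $182.26
Total deductions = $279.53 + $180.18 + $410.15 + $155.29 + $11.25 + $302.00 + $182.26 = $1,520.66
Net pay = $3,105.85 − $1,520.66 = $1,585.19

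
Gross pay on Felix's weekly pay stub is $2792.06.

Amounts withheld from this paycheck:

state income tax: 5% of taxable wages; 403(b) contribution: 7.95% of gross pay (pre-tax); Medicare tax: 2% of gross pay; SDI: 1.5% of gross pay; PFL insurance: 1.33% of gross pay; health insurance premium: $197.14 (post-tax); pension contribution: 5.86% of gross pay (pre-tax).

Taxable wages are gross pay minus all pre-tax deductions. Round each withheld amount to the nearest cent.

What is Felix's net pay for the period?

$1954.17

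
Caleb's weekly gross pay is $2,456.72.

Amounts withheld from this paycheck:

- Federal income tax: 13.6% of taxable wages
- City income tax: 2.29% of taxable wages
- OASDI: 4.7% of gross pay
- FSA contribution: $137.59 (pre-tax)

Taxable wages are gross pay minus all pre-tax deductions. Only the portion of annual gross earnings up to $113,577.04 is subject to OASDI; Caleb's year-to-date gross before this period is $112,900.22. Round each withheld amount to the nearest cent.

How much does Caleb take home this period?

$1,918.81

FSA contribution: $137.59
Taxable wages = $2,456.72 − $137.59 = $2,319.13
City income tax: $2,319.13 × 0.0229 = $53.11
Federal income tax: $2,319.13 × 0.136 = $315.40
OASDI: only $113,577.04 − $112,900.22 = $676.82 of this check is subject → $676.82 × 0.047 = $31.81
Total deductions = $137.59 + $53.11 + $315.40 + $31.81 = $537.91
Net pay = $2,456.72 − $537.91 = $1,918.81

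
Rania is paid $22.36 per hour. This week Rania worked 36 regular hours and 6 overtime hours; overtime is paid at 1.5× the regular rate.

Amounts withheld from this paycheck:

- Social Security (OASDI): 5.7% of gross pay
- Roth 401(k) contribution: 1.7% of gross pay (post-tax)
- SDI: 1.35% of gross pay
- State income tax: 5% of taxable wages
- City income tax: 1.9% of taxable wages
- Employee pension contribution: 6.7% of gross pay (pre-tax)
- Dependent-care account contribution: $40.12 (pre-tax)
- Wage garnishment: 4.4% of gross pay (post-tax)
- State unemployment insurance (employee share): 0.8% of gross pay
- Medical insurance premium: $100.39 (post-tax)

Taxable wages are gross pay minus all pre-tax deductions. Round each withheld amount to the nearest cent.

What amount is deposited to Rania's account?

$595.91

Regular pay: 36 × $22.36 = $804.96
Overtime pay: 6 × $22.36 × 1.5 = $201.24
Gross pay = $804.96 + $201.24 = $1,006.20
Dependent-care account contribution: $40.12
Employee pension contribution: $1,006.20 × 0.067 = $67.42
Pre-tax total = $40.12 + $67.42 = $107.54
Taxable wages = $1,006.20 − $107.54 = $898.66
City income tax: $898.66 × 0.019 = $17.07
State income tax: $898.66 × 0.05 = $44.93
SDI: $1,006.20 × 0.0135 = $13.58
State unemployment insurance (employee share): $1,006.20 × 0.008 = $8.05
Social Security (OASDI): $1,006.20 × 0.057 = $57.35
Wage garnishment: $1,006.20 × 0.044 = $44.27
Medical insurance premium: $100.39
Roth 401(k) contribution: $1,006.20 × 0.017 = $17.11
Total deductions = $40.12 + $67.42 + $17.07 + $44.93 + $13.58 + $8.05 + $57.35 + $44.27 + $100.39 + $17.11 = $410.29
Net pay = $1,006.20 − $410.29 = $595.91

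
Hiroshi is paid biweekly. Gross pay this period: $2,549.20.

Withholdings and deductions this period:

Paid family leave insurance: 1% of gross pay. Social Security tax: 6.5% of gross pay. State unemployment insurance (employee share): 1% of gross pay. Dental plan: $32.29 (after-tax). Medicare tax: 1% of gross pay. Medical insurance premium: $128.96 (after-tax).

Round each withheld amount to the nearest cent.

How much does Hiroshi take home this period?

$2,145.78

State unemployment insurance (employee share): $2,549.20 × 0.01 = $25.49
Social Security tax: $2,549.20 × 0.065 = $165.70
Medicare tax: $2,549.20 × 0.01 = $25.49
Paid family leave insurance: $2,549.20 × 0.01 = $25.49
Medical insurance premium: $128.96
Dental plan: $32.29
Total deductions = $25.49 + $165.70 + $25.49 + $25.49 + $128.96 + $32.29 = $403.42
Net pay = $2,549.20 − $403.42 = $2,145.78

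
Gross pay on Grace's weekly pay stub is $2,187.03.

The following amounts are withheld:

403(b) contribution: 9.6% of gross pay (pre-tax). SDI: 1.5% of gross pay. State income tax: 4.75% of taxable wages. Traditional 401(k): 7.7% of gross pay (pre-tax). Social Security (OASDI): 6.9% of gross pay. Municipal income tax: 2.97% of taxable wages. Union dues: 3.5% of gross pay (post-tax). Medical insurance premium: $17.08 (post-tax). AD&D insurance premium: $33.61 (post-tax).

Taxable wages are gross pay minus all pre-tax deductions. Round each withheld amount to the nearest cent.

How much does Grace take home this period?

$1,358.09

403(b) contribution: $2,187.03 × 0.096 = $209.95
Traditional 401(k): $2,187.03 × 0.077 = $168.40
Pre-tax total = $209.95 + $168.40 = $378.35
Taxable wages = $2,187.03 − $378.35 = $1,808.68
State income tax: $1,808.68 × 0.0475 = $85.91
Municipal income tax: $1,808.68 × 0.0297 = $53.72
Social Security (OASDI): $2,187.03 × 0.069 = $150.91
SDI: $2,187.03 × 0.015 = $32.81
AD&D insurance premium: $33.61
Medical insurance premium: $17.08
Union dues: $2,187.03 × 0.035 = $76.55
Total deductions = $209.95 + $168.40 + $85.91 + $53.72 + $150.91 + $32.81 + $33.61 + $17.08 + $76.55 = $828.94
Net pay = $2,187.03 − $828.94 = $1,358.09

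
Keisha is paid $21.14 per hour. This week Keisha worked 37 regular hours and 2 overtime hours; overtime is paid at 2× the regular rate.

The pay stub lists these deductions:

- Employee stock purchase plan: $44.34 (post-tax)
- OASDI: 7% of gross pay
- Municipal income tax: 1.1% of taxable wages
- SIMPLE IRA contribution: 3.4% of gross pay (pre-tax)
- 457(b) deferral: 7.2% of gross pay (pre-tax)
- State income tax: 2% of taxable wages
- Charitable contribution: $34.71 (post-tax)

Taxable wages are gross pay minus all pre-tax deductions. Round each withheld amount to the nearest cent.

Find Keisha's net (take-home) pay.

Regular pay: 37 × $21.14 = $782.18
Overtime pay: 2 × $21.14 × 2 = $84.56
Gross pay = $782.18 + $84.56 = $866.74
457(b) deferral: $866.74 × 0.072 = $62.41
SIMPLE IRA contribution: $866.74 × 0.034 = $29.47
Pre-tax total = $62.41 + $29.47 = $91.88
Taxable wages = $866.74 − $91.88 = $774.86
Municipal income tax: $774.86 × 0.011 = $8.52
State income tax: $774.86 × 0.02 = $15.50
OASDI: $866.74 × 0.07 = $60.67
Employee stock purchase plan: $44.34
Charitable contribution: $34.71
Total deductions = $62.41 + $29.47 + $8.52 + $15.50 + $60.67 + $44.34 + $34.71 = $255.62
Net pay = $866.74 − $255.62 = $611.12

$611.12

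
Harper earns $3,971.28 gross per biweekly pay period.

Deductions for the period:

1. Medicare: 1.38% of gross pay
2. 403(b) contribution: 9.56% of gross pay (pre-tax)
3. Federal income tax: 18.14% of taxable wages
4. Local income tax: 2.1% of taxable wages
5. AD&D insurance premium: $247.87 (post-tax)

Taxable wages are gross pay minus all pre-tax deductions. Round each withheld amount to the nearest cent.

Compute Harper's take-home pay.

403(b) contribution: $3,971.28 × 0.0956 = $379.65
Taxable wages = $3,971.28 − $379.65 = $3,591.63
Federal income tax: $3,591.63 × 0.1814 = $651.52
Local income tax: $3,591.63 × 0.021 = $75.42
Medicare: $3,971.28 × 0.0138 = $54.80
AD&D insurance premium: $247.87
Total deductions = $379.65 + $651.52 + $75.42 + $54.80 + $247.87 = $1,409.26
Net pay = $3,971.28 − $1,409.26 = $2,562.02

$2,562.02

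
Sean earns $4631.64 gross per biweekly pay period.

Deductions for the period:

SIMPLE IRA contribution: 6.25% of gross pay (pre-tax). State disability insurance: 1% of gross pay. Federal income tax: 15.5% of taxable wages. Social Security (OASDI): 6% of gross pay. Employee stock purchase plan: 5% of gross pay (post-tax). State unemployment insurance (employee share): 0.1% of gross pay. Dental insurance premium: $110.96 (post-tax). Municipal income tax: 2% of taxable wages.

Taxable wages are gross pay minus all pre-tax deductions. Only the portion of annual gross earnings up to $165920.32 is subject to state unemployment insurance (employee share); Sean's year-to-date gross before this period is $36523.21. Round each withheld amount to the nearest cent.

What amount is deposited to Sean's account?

$2910.90

SIMPLE IRA contribution: $4631.64 × 0.0625 = $289.48
Taxable wages = $4631.64 − $289.48 = $4342.16
Municipal income tax: $4342.16 × 0.02 = $86.84
Federal income tax: $4342.16 × 0.155 = $673.03
State disability insurance: $4631.64 × 0.01 = $46.32
Social Security (OASDI): $4631.64 × 0.06 = $277.90
State unemployment insurance (employee share): cap not yet reached, full $4631.64 is subject → $4631.64 × 0.001 = $4.63
Employee stock purchase plan: $4631.64 × 0.05 = $231.58
Dental insurance premium: $110.96
Total deductions = $289.48 + $86.84 + $673.03 + $46.32 + $277.90 + $4.63 + $231.58 + $110.96 = $1720.74
Net pay = $4631.64 − $1720.74 = $2910.90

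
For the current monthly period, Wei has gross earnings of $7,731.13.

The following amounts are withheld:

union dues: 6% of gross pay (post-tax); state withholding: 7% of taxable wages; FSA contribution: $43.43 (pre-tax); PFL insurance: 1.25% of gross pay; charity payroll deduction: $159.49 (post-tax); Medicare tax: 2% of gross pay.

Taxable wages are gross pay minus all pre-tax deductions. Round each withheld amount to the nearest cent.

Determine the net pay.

FSA contribution: $43.43
Taxable wages = $7,731.13 − $43.43 = $7,687.70
State withholding: $7,687.70 × 0.07 = $538.14
Medicare tax: $7,731.13 × 0.02 = $154.62
PFL insurance: $7,731.13 × 0.0125 = $96.64
Union dues: $7,731.13 × 0.06 = $463.87
Charity payroll deduction: $159.49
Total deductions = $43.43 + $538.14 + $154.62 + $96.64 + $463.87 + $159.49 = $1,456.19
Net pay = $7,731.13 − $1,456.19 = $6,274.94

$6,274.94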